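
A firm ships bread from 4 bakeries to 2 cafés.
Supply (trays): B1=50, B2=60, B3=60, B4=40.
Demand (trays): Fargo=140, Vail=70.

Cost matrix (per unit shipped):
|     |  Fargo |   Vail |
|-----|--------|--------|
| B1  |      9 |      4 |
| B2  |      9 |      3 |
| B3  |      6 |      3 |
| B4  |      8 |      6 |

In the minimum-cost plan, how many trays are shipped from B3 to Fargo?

60

The minimum-cost plan:
  B1–Fargo: 40 × 9 = 360
  B1–Vail: 10 × 4 = 40
  B2–Vail: 60 × 3 = 180
  B3–Fargo: 60 × 6 = 360
  B4–Fargo: 40 × 8 = 320
Total cost = 1260.
So B3→Fargo carries 60 trays.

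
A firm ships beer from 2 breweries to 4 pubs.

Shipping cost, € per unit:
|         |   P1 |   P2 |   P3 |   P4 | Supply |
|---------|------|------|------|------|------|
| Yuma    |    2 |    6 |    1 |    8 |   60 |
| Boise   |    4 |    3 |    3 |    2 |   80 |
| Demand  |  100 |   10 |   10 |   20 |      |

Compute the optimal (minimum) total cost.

Optimal allocation:
  Yuma->P1: 50 × €2 = €100
  Yuma->P3: 10 × €1 = €10
  Boise->P1: 50 × €4 = €200
  Boise->P2: 10 × €3 = €30
  Boise->P4: 20 × €2 = €40
Total = 100 + 10 + 200 + 30 + 40 = €380.

380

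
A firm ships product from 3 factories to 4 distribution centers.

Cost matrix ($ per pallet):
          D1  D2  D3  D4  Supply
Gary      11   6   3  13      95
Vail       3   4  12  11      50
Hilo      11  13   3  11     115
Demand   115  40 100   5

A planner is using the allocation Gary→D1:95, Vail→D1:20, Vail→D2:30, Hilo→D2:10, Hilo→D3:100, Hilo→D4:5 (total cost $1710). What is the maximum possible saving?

Current plan cost = 95·11 + 20·3 + 30·4 + 10·13 + 100·3 + 5·11 = $1710.
Optimal plan:
  Gary→D2: 40 × $6 = $240
  Gary→D3: 55 × $3 = $165
  Vail→D1: 50 × $3 = $150
  Hilo→D1: 65 × $11 = $715
  Hilo→D3: 45 × $3 = $135
  Hilo→D4: 5 × $11 = $55
Optimal cost = $1460.
Saving = 1710 − 1460 = $250.

250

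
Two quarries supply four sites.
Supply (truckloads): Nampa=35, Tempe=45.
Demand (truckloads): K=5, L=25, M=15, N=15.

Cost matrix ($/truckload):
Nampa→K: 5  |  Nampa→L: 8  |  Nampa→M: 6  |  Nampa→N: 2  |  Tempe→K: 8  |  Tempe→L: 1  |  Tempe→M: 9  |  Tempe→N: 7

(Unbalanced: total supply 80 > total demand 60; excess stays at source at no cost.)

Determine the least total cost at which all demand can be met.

170

One minimum-cost allocation:
  Nampa->K: 5 × $5 = $25
  Nampa->M: 15 × $6 = $90
  Nampa->N: 15 × $2 = $30
  Tempe->L: 25 × $1 = $25
Total = 25 + 90 + 30 + 25 = $170.
(Supply check: Nampa ships 35; Tempe ships 25.)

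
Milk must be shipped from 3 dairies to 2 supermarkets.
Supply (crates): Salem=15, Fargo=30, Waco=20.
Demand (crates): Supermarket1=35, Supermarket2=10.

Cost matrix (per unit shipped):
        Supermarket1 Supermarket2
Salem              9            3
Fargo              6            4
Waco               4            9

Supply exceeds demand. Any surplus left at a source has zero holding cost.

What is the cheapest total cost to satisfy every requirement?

200

Optimal allocation:
  Salem to Supermarket2: 10 crates
  Fargo to Supermarket1: 15 crates
  Waco to Supermarket1: 20 crates
Total cost = 200.
(Supply check: Salem ships 10; Fargo ships 15; Waco ships 20.)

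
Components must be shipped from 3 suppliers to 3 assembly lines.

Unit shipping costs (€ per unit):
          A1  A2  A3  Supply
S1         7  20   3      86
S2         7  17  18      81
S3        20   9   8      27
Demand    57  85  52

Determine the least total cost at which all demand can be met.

Optimal allocation:
  S1→A1: 34 × €7 = €238
  S1→A3: 52 × €3 = €156
  S2→A1: 23 × €7 = €161
  S2→A2: 58 × €17 = €986
  S3→A2: 27 × €9 = €243
Total = 238 + 156 + 161 + 986 + 243 = €1784.
(Supply check: S1 ships 86; S2 ships 81; S3 ships 27.)

1784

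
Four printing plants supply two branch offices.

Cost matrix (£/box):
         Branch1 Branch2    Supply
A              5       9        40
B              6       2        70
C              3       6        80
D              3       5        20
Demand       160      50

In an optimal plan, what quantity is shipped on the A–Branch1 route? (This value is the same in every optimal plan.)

Solving gives:
  A->Branch1: 40 × £5 = £200
  B->Branch1: 20 × £6 = £120
  B->Branch2: 50 × £2 = £100
  C->Branch1: 80 × £3 = £240
  D->Branch1: 20 × £3 = £60
Total cost = £720.
So A→Branch1 carries 40 boxes.

40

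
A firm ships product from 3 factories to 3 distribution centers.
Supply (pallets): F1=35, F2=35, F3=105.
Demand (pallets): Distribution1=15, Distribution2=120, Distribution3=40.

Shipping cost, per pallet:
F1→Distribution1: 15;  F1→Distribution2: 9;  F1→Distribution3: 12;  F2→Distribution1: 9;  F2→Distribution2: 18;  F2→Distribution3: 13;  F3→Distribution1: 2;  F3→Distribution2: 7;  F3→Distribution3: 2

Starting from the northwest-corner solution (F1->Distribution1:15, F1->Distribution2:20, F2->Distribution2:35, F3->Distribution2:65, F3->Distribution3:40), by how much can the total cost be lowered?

Current plan cost = 15·15 + 20·9 + 35·18 + 65·7 + 40·2 = 1570.
Optimal plan:
  F1 to Distribution2: 35 × 9 = 315
  F2 to Distribution1: 15 × 9 = 135
  F2 to Distribution2: 20 × 18 = 360
  F3 to Distribution2: 65 × 7 = 455
  F3 to Distribution3: 40 × 2 = 80
Optimal cost = 1345.
Saving = 1570 − 1345 = 225.

225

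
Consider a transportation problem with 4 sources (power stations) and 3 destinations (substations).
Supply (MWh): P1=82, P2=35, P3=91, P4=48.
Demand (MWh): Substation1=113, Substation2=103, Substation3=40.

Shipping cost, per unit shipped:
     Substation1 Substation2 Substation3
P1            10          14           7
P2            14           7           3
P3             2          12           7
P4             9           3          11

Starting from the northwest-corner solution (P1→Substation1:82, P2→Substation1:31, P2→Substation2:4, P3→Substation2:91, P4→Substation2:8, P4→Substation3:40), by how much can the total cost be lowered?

Current plan cost = 82·10 + 31·14 + 4·7 + 91·12 + 8·3 + 40·11 = 2838.
Optimal plan:
  P1–Substation1: 22 × 10 = 220
  P1–Substation2: 20 × 14 = 280
  P1–Substation3: 40 × 7 = 280
  P2–Substation2: 35 × 7 = 245
  P3–Substation1: 91 × 2 = 182
  P4–Substation2: 48 × 3 = 144
Optimal cost = 1351.
Saving = 2838 − 1351 = 1487.

1487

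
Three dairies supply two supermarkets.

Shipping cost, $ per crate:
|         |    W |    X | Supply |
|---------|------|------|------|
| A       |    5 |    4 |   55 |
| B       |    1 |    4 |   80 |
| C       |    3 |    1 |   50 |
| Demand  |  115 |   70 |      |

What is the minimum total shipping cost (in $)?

Optimal allocation:
  A→W: 35 crates
  A→X: 20 crates
  B→W: 80 crates
  C→X: 50 crates
Total cost = $385.

385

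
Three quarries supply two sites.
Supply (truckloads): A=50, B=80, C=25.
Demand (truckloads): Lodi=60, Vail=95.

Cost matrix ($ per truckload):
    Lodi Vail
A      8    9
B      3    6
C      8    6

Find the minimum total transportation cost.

A cheapest plan:
  A–Vail: 50 × $9 = $450
  B–Lodi: 60 × $3 = $180
  B–Vail: 20 × $6 = $120
  C–Vail: 25 × $6 = $150
Total = 450 + 180 + 120 + 150 = $900.
(Supply check: A ships 50; B ships 80; C ships 25.)

900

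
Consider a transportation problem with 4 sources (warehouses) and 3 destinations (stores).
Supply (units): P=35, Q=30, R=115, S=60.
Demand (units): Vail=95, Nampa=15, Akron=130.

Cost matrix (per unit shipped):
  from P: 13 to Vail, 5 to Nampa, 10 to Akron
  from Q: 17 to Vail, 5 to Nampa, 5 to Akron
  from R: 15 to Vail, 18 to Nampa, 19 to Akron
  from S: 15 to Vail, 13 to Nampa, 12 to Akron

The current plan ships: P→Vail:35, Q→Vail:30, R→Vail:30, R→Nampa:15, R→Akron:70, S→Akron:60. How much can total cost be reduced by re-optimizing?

785

Current plan cost = 35·13 + 30·17 + 30·15 + 15·18 + 70·19 + 60·12 = 3735.
Optimal plan:
  P→Nampa: 15 × 5 = 75
  P→Akron: 20 × 10 = 200
  Q→Akron: 30 × 5 = 150
  R→Vail: 95 × 15 = 1425
  R→Akron: 20 × 19 = 380
  S→Akron: 60 × 12 = 720
Optimal cost = 2950.
Saving = 3735 − 2950 = 785.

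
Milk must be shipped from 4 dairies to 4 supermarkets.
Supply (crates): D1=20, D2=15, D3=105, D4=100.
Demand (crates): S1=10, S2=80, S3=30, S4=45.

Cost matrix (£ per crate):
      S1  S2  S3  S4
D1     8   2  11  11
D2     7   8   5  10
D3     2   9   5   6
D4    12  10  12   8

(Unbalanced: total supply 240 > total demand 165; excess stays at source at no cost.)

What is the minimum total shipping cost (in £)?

An optimal shipping plan:
  D1–S2: 20 × £2 = £40
  D2–S2: 15 × £8 = £120
  D3–S1: 10 × £2 = £20
  D3–S2: 20 × £9 = £180
  D3–S3: 30 × £5 = £150
  D3–S4: 45 × £6 = £270
  D4–S2: 25 × £10 = £250
Total = 40 + 120 + 20 + 180 + 150 + 270 + 250 = £1030.
(Supply check: D1 ships 20; D2 ships 15; D3 ships 105; D4 ships 25.)

1030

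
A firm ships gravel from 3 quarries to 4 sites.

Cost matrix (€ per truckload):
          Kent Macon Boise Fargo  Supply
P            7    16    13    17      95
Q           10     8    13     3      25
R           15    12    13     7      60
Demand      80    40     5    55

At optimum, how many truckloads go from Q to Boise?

The minimum-cost plan:
  P to Kent: 80 × €7 = €560
  P to Macon: 10 × €16 = €160
  P to Boise: 5 × €13 = €65
  Q to Macon: 25 × €8 = €200
  R to Macon: 5 × €12 = €60
  R to Fargo: 55 × €7 = €385
Total cost = €1430.
The route Q→Boise is not used.

0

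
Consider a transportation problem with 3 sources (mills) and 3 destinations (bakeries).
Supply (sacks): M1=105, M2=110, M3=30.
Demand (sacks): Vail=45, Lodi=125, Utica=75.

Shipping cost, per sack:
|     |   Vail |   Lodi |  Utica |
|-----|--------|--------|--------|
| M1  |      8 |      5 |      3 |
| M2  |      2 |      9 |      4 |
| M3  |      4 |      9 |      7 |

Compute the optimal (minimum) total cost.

1115

One minimum-cost allocation:
  M1 to Lodi: 105 × 5 = 525
  M2 to Vail: 35 × 2 = 70
  M2 to Utica: 75 × 4 = 300
  M3 to Vail: 10 × 4 = 40
  M3 to Lodi: 20 × 9 = 180
Total = 525 + 70 + 300 + 40 + 180 = 1115.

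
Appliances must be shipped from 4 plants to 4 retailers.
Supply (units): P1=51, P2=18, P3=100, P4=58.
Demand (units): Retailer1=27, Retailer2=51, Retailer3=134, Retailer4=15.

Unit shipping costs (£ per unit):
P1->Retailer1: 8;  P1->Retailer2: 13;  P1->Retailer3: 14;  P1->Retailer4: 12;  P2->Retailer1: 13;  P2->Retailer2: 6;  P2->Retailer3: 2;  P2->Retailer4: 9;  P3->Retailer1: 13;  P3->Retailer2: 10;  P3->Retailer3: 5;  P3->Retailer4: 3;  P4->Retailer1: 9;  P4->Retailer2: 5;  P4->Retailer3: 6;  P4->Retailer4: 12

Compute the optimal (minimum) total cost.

Optimal allocation:
  P1 to Retailer1: 27 units
  P1 to Retailer2: 9 units
  P1 to Retailer4: 15 units
  P2 to Retailer3: 18 units
  P3 to Retailer3: 100 units
  P4 to Retailer2: 42 units
  P4 to Retailer3: 16 units
Total cost = £1355.

1355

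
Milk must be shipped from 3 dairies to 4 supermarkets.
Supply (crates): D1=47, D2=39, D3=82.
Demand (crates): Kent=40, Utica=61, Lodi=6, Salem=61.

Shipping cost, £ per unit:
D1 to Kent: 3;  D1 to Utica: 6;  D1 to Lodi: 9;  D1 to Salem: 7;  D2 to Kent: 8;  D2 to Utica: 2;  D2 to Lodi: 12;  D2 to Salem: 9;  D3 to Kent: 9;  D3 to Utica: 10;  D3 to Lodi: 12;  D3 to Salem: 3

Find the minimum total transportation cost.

645

One minimum-cost allocation:
  D1->Kent: 40 × £3 = £120
  D1->Utica: 7 × £6 = £42
  D2->Utica: 39 × £2 = £78
  D3->Utica: 15 × £10 = £150
  D3->Lodi: 6 × £12 = £72
  D3->Salem: 61 × £3 = £183
Total = 120 + 42 + 78 + 150 + 72 + 183 = £645.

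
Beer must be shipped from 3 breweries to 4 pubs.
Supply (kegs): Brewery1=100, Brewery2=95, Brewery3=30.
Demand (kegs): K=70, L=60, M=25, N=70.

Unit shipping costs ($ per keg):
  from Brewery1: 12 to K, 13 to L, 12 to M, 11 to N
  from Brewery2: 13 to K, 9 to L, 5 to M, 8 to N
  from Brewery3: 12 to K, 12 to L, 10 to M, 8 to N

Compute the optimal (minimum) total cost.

2155

An optimal shipping plan:
  Brewery1→K: 70 × $12 = $840
  Brewery1→N: 30 × $11 = $330
  Brewery2→L: 60 × $9 = $540
  Brewery2→M: 25 × $5 = $125
  Brewery2→N: 10 × $8 = $80
  Brewery3→N: 30 × $8 = $240
Total = 840 + 330 + 540 + 125 + 80 + 240 = $2155.
(Supply check: Brewery1 ships 100; Brewery2 ships 95; Brewery3 ships 30.)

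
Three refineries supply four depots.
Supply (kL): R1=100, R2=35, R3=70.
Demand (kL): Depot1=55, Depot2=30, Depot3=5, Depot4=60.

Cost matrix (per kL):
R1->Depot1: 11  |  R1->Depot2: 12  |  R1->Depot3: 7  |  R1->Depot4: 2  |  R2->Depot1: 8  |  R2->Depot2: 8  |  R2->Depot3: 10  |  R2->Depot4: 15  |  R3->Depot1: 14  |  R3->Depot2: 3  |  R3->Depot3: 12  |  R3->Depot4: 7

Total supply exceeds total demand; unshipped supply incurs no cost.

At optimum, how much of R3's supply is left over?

Minimum-cost shipments:
  R1→Depot1: 20 kL
  R1→Depot3: 5 kL
  R1→Depot4: 60 kL
  R2→Depot1: 35 kL
  R3→Depot2: 30 kL
Total cost = 745.
R3 ships 30 of its 70, leaving 40.

40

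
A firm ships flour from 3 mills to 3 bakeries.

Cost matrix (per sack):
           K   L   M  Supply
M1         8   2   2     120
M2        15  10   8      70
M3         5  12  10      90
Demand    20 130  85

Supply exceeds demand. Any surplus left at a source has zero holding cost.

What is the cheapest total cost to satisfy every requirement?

1170

An optimal shipping plan:
  M1–L: 120 × 2 = 240
  M2–L: 10 × 10 = 100
  M2–M: 60 × 8 = 480
  M3–K: 20 × 5 = 100
  M3–M: 25 × 10 = 250
Total = 240 + 100 + 480 + 100 + 250 = 1170.
(Supply check: M1 ships 120; M2 ships 70; M3 ships 45.)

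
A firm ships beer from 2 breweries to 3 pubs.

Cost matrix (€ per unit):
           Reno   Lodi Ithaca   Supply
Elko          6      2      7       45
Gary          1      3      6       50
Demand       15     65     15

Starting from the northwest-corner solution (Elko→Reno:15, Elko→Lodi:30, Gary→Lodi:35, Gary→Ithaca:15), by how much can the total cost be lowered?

90

Current plan cost = 15·6 + 30·2 + 35·3 + 15·6 = €345.
Optimal plan:
  Elko->Lodi: 45 kegs
  Gary->Reno: 15 kegs
  Gary->Lodi: 20 kegs
  Gary->Ithaca: 15 kegs
Optimal cost = €255.
Saving = 345 − 255 = €90.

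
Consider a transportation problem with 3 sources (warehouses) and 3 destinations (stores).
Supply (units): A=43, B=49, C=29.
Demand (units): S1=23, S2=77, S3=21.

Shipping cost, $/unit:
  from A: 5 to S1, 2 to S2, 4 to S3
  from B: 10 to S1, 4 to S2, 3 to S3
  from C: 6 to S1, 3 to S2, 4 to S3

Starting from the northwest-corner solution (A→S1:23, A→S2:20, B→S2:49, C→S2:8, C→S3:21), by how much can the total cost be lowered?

42

Current plan cost = 23·5 + 20·2 + 49·4 + 8·3 + 21·4 = $459.
Optimal plan:
  A to S2: 43 × $2 = $86
  B to S2: 28 × $4 = $112
  B to S3: 21 × $3 = $63
  C to S1: 23 × $6 = $138
  C to S2: 6 × $3 = $18
Optimal cost = $417.
Saving = 459 − 417 = $42.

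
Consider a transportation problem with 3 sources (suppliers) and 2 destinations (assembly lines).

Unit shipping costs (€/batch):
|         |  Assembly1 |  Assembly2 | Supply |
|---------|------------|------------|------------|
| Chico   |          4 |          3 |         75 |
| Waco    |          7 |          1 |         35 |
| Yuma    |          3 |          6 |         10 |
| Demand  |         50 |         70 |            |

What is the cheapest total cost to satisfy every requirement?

330

One minimum-cost allocation:
  Chico to Assembly1: 40 × €4 = €160
  Chico to Assembly2: 35 × €3 = €105
  Waco to Assembly2: 35 × €1 = €35
  Yuma to Assembly1: 10 × €3 = €30
Total = 160 + 105 + 35 + 30 = €330.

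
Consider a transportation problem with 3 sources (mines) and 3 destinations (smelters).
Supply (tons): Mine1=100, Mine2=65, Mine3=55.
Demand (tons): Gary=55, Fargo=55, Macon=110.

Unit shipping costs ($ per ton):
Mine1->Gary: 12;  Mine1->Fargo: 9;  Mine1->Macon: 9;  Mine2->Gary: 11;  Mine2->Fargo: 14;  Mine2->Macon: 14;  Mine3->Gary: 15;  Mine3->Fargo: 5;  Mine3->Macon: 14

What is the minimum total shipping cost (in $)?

One minimum-cost allocation:
  Mine1 to Macon: 100 × $9 = $900
  Mine2 to Gary: 55 × $11 = $605
  Mine2 to Macon: 10 × $14 = $140
  Mine3 to Fargo: 55 × $5 = $275
Total = 900 + 605 + 140 + 275 = $1920.
(Supply check: Mine1 ships 100; Mine2 ships 65; Mine3 ships 55.)

1920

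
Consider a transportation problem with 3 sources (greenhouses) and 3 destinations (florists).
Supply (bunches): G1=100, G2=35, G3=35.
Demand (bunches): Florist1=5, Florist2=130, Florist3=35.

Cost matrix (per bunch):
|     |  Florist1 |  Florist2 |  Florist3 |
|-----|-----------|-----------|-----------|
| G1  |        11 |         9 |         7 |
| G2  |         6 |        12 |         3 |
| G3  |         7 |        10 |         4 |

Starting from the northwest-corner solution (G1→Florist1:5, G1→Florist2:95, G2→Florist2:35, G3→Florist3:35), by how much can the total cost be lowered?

130

Current plan cost = 5·11 + 95·9 + 35·12 + 35·4 = 1470.
Optimal plan:
  G1 to Florist2: 100 bunches
  G2 to Florist3: 35 bunches
  G3 to Florist1: 5 bunches
  G3 to Florist2: 30 bunches
Optimal cost = 1340.
Saving = 1470 − 1340 = 130.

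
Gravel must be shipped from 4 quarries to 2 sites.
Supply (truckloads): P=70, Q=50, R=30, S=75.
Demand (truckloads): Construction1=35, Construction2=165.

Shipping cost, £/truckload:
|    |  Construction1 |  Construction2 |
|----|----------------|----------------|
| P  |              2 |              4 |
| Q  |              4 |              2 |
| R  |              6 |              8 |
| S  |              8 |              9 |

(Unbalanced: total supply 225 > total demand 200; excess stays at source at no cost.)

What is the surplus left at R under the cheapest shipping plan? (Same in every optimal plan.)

0

Minimum-cost shipments:
  P to Construction1: 5 × £2 = £10
  P to Construction2: 65 × £4 = £260
  Q to Construction2: 50 × £2 = £100
  R to Construction1: 30 × £6 = £180
  S to Construction2: 50 × £9 = £450
Total cost = £1000.
R ships 30 of its 30, leaving 0.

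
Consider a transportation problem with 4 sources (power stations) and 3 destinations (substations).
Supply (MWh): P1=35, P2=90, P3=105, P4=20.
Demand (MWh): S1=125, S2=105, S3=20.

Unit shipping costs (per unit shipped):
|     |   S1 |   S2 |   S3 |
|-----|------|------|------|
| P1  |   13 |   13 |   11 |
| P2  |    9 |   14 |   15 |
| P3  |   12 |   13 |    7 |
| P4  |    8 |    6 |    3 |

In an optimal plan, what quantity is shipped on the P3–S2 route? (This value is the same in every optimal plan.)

50

Solving gives:
  P1 to S2: 35 × 13 = 455
  P2 to S1: 90 × 9 = 810
  P3 to S1: 35 × 12 = 420
  P3 to S2: 50 × 13 = 650
  P3 to S3: 20 × 7 = 140
  P4 to S2: 20 × 6 = 120
Total cost = 2595.
So P3→S2 carries 50 MWh.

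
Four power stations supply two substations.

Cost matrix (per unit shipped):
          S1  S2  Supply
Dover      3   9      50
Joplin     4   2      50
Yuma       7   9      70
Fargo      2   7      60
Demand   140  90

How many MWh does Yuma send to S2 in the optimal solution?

The minimum-cost plan:
  Dover→S1: 50 × 3 = 150
  Joplin→S2: 50 × 2 = 100
  Yuma→S1: 30 × 7 = 210
  Yuma→S2: 40 × 9 = 360
  Fargo→S1: 60 × 2 = 120
Total cost = 940.
So Yuma→S2 carries 40 MWh.

40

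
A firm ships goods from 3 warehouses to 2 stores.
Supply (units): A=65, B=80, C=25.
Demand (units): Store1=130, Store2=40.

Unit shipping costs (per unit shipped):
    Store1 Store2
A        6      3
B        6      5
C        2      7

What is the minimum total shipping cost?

800

Optimal allocation:
  A to Store1: 25 × 6 = 150
  A to Store2: 40 × 3 = 120
  B to Store1: 80 × 6 = 480
  C to Store1: 25 × 2 = 50
Total = 150 + 120 + 480 + 50 = 800.
(Supply check: A ships 65; B ships 80; C ships 25.)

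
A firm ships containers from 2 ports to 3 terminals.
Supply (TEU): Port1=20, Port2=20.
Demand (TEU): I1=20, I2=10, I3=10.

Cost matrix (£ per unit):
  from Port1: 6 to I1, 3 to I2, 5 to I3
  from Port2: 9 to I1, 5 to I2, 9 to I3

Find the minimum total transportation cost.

250

An optimal shipping plan:
  Port1 to I1: 10 TEU
  Port1 to I3: 10 TEU
  Port2 to I1: 10 TEU
  Port2 to I2: 10 TEU
Total cost = £250.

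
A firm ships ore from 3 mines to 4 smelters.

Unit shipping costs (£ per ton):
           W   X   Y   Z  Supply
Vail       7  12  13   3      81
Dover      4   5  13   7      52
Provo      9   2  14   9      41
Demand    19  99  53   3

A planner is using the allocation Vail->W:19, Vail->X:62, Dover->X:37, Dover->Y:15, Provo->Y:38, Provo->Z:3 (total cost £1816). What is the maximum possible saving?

571

Current plan cost = 19·7 + 62·12 + 37·5 + 15·13 + 38·14 + 3·9 = £1816.
Optimal plan:
  Vail->W: 19 × £7 = £133
  Vail->X: 6 × £12 = £72
  Vail->Y: 53 × £13 = £689
  Vail->Z: 3 × £3 = £9
  Dover->X: 52 × £5 = £260
  Provo->X: 41 × £2 = £82
Optimal cost = £1245.
Saving = 1816 − 1245 = £571.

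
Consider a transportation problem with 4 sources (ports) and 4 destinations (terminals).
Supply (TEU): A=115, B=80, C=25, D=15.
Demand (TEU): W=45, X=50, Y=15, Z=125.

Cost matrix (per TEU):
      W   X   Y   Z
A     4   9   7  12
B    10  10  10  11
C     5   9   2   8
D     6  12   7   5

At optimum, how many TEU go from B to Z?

80

Solving gives:
  A to W: 45 × 4 = 180
  A to X: 50 × 9 = 450
  A to Z: 20 × 12 = 240
  B to Z: 80 × 11 = 880
  C to Y: 15 × 2 = 30
  C to Z: 10 × 8 = 80
  D to Z: 15 × 5 = 75
Total cost = 1935.
So B→Z carries 80 TEU.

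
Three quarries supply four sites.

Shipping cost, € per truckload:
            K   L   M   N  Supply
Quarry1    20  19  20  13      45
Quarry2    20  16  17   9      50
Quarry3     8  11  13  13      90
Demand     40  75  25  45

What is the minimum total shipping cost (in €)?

2235

An optimal shipping plan:
  Quarry1–L: 25 truckloads
  Quarry1–M: 20 truckloads
  Quarry2–M: 5 truckloads
  Quarry2–N: 45 truckloads
  Quarry3–K: 40 truckloads
  Quarry3–L: 50 truckloads
Total cost = €2235.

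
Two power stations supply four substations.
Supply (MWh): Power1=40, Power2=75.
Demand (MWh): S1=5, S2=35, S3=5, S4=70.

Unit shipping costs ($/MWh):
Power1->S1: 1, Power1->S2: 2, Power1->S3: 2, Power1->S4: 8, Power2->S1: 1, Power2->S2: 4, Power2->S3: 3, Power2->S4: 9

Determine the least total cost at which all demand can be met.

715

A cheapest plan:
  Power1 to S2: 35 × $2 = $70
  Power1 to S3: 5 × $2 = $10
  Power2 to S1: 5 × $1 = $5
  Power2 to S4: 70 × $9 = $630
Total = 70 + 10 + 5 + 630 = $715.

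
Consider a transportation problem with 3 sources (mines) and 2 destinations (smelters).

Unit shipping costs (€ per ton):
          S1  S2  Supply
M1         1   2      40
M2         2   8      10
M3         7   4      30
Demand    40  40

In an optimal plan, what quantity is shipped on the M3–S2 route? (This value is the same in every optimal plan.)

30

Solving gives:
  M1->S1: 30 × €1 = €30
  M1->S2: 10 × €2 = €20
  M2->S1: 10 × €2 = €20
  M3->S2: 30 × €4 = €120
Total cost = €190.
So M3→S2 carries 30 tons.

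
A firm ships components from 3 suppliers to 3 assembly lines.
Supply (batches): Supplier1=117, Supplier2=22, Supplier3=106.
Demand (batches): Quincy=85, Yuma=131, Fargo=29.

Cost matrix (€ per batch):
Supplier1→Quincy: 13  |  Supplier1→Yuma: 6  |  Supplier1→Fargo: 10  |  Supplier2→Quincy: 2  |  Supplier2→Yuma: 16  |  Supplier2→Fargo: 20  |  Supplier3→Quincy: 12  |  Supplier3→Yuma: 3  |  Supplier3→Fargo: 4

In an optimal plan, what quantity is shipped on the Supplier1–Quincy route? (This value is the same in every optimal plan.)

63

Optimal shipments:
  Supplier1->Quincy: 63 batches
  Supplier1->Yuma: 54 batches
  Supplier2->Quincy: 22 batches
  Supplier3->Yuma: 77 batches
  Supplier3->Fargo: 29 batches
Total cost = €1534.
So Supplier1→Quincy carries 63 batches.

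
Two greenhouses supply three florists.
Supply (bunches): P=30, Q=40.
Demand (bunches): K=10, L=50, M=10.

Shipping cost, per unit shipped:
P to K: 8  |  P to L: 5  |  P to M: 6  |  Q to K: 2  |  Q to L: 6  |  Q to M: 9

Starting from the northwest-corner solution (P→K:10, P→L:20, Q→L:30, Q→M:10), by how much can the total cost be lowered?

90

Current plan cost = 10·8 + 20·5 + 30·6 + 10·9 = 450.
Optimal plan:
  P to L: 20 bunches
  P to M: 10 bunches
  Q to K: 10 bunches
  Q to L: 30 bunches
Optimal cost = 360.
Saving = 450 − 360 = 90.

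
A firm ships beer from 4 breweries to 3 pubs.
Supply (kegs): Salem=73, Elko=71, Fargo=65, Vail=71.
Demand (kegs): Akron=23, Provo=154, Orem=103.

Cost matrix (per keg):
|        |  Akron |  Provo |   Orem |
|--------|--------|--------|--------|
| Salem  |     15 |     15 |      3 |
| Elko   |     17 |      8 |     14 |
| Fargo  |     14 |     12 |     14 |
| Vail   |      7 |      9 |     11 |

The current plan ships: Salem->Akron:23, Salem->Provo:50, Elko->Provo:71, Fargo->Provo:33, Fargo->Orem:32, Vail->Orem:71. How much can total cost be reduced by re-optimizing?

Current plan cost = 23·15 + 50·15 + 71·8 + 33·12 + 32·14 + 71·11 = 3288.
Optimal plan:
  Salem→Orem: 73 × 3 = 219
  Elko→Provo: 71 × 8 = 568
  Fargo→Provo: 65 × 12 = 780
  Vail→Akron: 23 × 7 = 161
  Vail→Provo: 18 × 9 = 162
  Vail→Orem: 30 × 11 = 330
Optimal cost = 2220.
Saving = 3288 − 2220 = 1068.

1068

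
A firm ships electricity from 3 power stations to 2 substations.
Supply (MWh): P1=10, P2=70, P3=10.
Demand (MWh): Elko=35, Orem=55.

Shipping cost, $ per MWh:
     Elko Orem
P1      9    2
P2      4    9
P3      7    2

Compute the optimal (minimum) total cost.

An optimal shipping plan:
  P1 to Orem: 10 × $2 = $20
  P2 to Elko: 35 × $4 = $140
  P2 to Orem: 35 × $9 = $315
  P3 to Orem: 10 × $2 = $20
Total = 20 + 140 + 315 + 20 = $495.

495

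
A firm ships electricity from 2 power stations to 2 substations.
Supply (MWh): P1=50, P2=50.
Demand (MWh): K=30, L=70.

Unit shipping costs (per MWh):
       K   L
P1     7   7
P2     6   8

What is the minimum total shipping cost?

690

A cheapest plan:
  P1→L: 50 × 7 = 350
  P2→K: 30 × 6 = 180
  P2→L: 20 × 8 = 160
Total = 350 + 180 + 160 = 690.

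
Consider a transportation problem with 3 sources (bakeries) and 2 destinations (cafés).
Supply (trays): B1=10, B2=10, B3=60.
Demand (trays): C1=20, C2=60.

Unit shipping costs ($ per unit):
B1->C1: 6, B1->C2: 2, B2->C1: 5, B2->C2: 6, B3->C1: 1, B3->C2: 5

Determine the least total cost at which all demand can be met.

An optimal shipping plan:
  B1–C2: 10 × $2 = $20
  B2–C2: 10 × $6 = $60
  B3–C1: 20 × $1 = $20
  B3–C2: 40 × $5 = $200
Total = 20 + 60 + 20 + 200 = $300.
(Supply check: B1 ships 10; B2 ships 10; B3 ships 60.)

300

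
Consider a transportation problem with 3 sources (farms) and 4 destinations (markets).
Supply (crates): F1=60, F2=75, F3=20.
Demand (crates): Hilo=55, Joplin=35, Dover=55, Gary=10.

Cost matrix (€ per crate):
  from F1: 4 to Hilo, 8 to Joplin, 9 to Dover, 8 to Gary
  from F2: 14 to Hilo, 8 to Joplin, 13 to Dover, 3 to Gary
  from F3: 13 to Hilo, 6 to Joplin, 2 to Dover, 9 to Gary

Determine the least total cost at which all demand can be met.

1005

An optimal shipping plan:
  F1→Hilo: 55 × €4 = €220
  F1→Dover: 5 × €9 = €45
  F2→Joplin: 35 × €8 = €280
  F2→Dover: 30 × €13 = €390
  F2→Gary: 10 × €3 = €30
  F3→Dover: 20 × €2 = €40
Total = 220 + 45 + 280 + 390 + 30 + 40 = €1005.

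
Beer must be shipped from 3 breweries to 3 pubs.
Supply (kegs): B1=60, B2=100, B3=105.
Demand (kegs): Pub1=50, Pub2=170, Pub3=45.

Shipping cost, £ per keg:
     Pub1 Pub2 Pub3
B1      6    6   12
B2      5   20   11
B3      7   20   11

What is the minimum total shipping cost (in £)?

3305

One minimum-cost allocation:
  B1–Pub2: 60 kegs
  B2–Pub1: 50 kegs
  B2–Pub2: 5 kegs
  B2–Pub3: 45 kegs
  B3–Pub2: 105 kegs
Total cost = £3305.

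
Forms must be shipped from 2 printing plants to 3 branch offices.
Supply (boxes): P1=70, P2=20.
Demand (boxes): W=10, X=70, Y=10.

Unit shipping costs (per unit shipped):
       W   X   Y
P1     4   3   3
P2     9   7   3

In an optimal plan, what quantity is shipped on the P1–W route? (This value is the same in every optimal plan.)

Solving gives:
  P1 to W: 10 × 4 = 40
  P1 to X: 60 × 3 = 180
  P2 to X: 10 × 7 = 70
  P2 to Y: 10 × 3 = 30
Total cost = 320.
So P1→W carries 10 boxes.

10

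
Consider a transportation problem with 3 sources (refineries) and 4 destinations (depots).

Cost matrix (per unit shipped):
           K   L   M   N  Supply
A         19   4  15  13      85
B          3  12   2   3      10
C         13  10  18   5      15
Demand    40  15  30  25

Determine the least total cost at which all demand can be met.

One minimum-cost allocation:
  A–K: 30 kL
  A–L: 15 kL
  A–M: 30 kL
  A–N: 10 kL
  B–K: 10 kL
  C–N: 15 kL
Total cost = 1315.

1315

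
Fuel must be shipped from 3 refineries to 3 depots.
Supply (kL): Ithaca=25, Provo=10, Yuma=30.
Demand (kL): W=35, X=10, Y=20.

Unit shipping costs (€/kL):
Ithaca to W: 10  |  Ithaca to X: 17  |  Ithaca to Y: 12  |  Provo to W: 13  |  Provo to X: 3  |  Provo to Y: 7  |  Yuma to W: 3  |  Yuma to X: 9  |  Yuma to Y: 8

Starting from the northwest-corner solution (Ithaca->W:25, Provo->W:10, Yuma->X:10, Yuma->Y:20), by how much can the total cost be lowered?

220

Current plan cost = 25·10 + 10·13 + 10·9 + 20·8 = €630.
Optimal plan:
  Ithaca–W: 5 × €10 = €50
  Ithaca–Y: 20 × €12 = €240
  Provo–X: 10 × €3 = €30
  Yuma–W: 30 × €3 = €90
Optimal cost = €410.
Saving = 630 − 410 = €220.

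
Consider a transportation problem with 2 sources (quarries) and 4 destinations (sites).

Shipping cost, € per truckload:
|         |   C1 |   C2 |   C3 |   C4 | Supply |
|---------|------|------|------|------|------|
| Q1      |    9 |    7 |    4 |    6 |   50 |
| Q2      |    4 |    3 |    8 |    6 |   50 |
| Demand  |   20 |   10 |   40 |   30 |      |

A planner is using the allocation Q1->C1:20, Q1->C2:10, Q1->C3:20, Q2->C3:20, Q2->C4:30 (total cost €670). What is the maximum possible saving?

220

Current plan cost = 20·9 + 10·7 + 20·4 + 20·8 + 30·6 = €670.
Optimal plan:
  Q1->C3: 40 × €4 = €160
  Q1->C4: 10 × €6 = €60
  Q2->C1: 20 × €4 = €80
  Q2->C2: 10 × €3 = €30
  Q2->C4: 20 × €6 = €120
Optimal cost = €450.
Saving = 670 − 450 = €220.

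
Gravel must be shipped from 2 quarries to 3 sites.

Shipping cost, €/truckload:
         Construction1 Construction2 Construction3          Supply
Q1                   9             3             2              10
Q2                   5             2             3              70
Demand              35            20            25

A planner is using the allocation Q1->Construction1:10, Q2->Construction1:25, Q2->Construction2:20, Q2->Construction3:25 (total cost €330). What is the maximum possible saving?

Current plan cost = 10·9 + 25·5 + 20·2 + 25·3 = €330.
Optimal plan:
  Q1→Construction3: 10 × €2 = €20
  Q2→Construction1: 35 × €5 = €175
  Q2→Construction2: 20 × €2 = €40
  Q2→Construction3: 15 × €3 = €45
Optimal cost = €280.
Saving = 330 − 280 = €50.

50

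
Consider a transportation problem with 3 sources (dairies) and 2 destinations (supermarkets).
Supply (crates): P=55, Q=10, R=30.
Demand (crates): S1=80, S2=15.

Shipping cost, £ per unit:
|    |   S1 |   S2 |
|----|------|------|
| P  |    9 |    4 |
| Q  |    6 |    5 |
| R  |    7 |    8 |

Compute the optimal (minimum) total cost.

One minimum-cost allocation:
  P→S1: 40 × £9 = £360
  P→S2: 15 × £4 = £60
  Q→S1: 10 × £6 = £60
  R→S1: 30 × £7 = £210
Total = 360 + 60 + 60 + 210 = £690.

690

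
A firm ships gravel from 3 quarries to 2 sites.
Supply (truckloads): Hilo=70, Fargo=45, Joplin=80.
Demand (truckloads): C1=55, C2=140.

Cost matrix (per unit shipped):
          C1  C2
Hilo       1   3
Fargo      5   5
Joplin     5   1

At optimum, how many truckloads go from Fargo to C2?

The minimum-cost plan:
  Hilo to C1: 55 × 1 = 55
  Hilo to C2: 15 × 3 = 45
  Fargo to C2: 45 × 5 = 225
  Joplin to C2: 80 × 1 = 80
Total cost = 405.
So Fargo→C2 carries 45 truckloads.

45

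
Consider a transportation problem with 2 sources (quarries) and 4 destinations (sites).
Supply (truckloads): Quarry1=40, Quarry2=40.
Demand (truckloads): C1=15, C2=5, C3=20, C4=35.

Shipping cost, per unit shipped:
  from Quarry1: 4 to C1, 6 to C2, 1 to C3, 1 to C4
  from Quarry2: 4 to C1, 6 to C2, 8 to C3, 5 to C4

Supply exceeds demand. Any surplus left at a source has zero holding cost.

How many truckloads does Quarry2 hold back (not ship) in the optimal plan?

Minimum-cost shipments:
  Quarry1–C3: 20 × 1 = 20
  Quarry1–C4: 20 × 1 = 20
  Quarry2–C1: 15 × 4 = 60
  Quarry2–C2: 5 × 6 = 30
  Quarry2–C4: 15 × 5 = 75
Total cost = 205.
Quarry2 ships 35 of its 40, leaving 5.

5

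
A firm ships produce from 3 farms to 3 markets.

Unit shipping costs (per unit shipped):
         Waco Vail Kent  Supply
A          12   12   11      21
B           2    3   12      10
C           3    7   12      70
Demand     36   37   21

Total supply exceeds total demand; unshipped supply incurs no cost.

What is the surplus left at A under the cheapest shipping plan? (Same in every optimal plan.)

An optimal plan:
  A to Kent: 21 × 11 = 231
  B to Vail: 10 × 3 = 30
  C to Waco: 36 × 3 = 108
  C to Vail: 27 × 7 = 189
Total cost = 558.
A ships 21 of its 21, leaving 0.

0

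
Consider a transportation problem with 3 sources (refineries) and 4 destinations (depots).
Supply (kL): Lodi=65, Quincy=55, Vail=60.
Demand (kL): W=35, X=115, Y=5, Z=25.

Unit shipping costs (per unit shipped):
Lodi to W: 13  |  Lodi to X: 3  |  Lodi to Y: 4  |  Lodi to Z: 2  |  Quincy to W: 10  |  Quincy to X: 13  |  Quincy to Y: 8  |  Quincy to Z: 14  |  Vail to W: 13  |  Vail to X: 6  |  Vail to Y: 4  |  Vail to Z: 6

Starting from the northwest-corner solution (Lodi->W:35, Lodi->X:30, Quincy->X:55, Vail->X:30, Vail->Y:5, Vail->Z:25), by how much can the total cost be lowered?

Current plan cost = 35·13 + 30·3 + 55·13 + 30·6 + 5·4 + 25·6 = 1610.
Optimal plan:
  Lodi->X: 40 × 3 = 120
  Lodi->Z: 25 × 2 = 50
  Quincy->W: 35 × 10 = 350
  Quincy->X: 15 × 13 = 195
  Quincy->Y: 5 × 8 = 40
  Vail->X: 60 × 6 = 360
Optimal cost = 1115.
Saving = 1610 − 1115 = 495.

495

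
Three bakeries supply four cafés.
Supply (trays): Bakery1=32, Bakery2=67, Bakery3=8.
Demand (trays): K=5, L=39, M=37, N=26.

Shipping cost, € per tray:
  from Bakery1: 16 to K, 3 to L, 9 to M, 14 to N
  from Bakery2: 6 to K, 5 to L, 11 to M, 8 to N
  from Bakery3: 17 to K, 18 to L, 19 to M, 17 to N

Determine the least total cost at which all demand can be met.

840

One minimum-cost allocation:
  Bakery1->L: 32 × €3 = €96
  Bakery2->K: 5 × €6 = €30
  Bakery2->L: 7 × €5 = €35
  Bakery2->M: 29 × €11 = €319
  Bakery2->N: 26 × €8 = €208
  Bakery3->M: 8 × €19 = €152
Total = 96 + 30 + 35 + 319 + 208 + 152 = €840.
(Supply check: Bakery1 ships 32; Bakery2 ships 67; Bakery3 ships 8.)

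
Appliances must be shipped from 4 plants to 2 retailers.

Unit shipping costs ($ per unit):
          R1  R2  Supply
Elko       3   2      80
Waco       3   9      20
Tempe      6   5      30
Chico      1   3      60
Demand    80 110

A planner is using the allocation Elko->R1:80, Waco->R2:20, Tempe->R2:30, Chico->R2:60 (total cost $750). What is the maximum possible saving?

Current plan cost = 80·3 + 20·9 + 30·5 + 60·3 = $750.
Optimal plan:
  Elko->R2: 80 × $2 = $160
  Waco->R1: 20 × $3 = $60
  Tempe->R2: 30 × $5 = $150
  Chico->R1: 60 × $1 = $60
Optimal cost = $430.
Saving = 750 − 430 = $320.

320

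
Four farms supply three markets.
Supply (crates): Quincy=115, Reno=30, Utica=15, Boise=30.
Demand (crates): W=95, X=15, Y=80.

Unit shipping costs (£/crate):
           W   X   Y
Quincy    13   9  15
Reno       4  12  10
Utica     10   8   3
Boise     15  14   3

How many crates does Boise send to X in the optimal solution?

0

Optimal shipments:
  Quincy->W: 65 × £13 = £845
  Quincy->X: 15 × £9 = £135
  Quincy->Y: 35 × £15 = £525
  Reno->W: 30 × £4 = £120
  Utica->Y: 15 × £3 = £45
  Boise->Y: 30 × £3 = £90
Total cost = £1760.
The route Boise→X is not used.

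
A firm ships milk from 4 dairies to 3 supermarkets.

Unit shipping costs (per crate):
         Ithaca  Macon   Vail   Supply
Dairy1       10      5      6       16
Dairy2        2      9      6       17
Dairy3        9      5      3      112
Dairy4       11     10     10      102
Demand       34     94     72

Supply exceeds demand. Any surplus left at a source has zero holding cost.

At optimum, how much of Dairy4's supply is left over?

47

An optimal plan:
  Dairy1 to Macon: 16 × 5 = 80
  Dairy2 to Ithaca: 17 × 2 = 34
  Dairy3 to Macon: 40 × 5 = 200
  Dairy3 to Vail: 72 × 3 = 216
  Dairy4 to Ithaca: 17 × 11 = 187
  Dairy4 to Macon: 38 × 10 = 380
Total cost = 1097.
Dairy4 ships 55 of its 102, leaving 47.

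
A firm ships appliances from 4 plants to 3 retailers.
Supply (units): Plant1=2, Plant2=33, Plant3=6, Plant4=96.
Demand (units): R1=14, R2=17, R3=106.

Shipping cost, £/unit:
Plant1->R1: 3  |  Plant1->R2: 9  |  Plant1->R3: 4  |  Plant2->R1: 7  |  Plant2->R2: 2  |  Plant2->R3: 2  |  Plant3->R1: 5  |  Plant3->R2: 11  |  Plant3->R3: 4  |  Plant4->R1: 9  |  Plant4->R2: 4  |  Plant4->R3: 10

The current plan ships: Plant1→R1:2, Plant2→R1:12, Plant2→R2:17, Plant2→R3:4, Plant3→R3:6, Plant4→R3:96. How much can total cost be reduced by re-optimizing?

174

Current plan cost = 2·3 + 12·7 + 17·2 + 4·2 + 6·4 + 96·10 = £1116.
Optimal plan:
  Plant1→R1: 2 units
  Plant2→R3: 33 units
  Plant3→R3: 6 units
  Plant4→R1: 12 units
  Plant4→R2: 17 units
  Plant4→R3: 67 units
Optimal cost = £942.
Saving = 1116 − 942 = £174.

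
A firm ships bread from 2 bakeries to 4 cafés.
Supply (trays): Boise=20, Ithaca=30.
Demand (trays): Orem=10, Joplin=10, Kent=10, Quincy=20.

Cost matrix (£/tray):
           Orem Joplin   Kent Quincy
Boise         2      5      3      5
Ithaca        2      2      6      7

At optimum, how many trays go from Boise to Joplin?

0

The minimum-cost plan:
  Boise→Kent: 10 × £3 = £30
  Boise→Quincy: 10 × £5 = £50
  Ithaca→Orem: 10 × £2 = £20
  Ithaca→Joplin: 10 × £2 = £20
  Ithaca→Quincy: 10 × £7 = £70
Total cost = £190.
The route Boise→Joplin is not used.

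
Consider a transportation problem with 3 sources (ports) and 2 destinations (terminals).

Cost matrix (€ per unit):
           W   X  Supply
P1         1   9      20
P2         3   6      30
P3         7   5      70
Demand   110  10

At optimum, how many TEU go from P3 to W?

60

Solving gives:
  P1->W: 20 × €1 = €20
  P2->W: 30 × €3 = €90
  P3->W: 60 × €7 = €420
  P3->X: 10 × €5 = €50
Total cost = €580.
So P3→W carries 60 TEU.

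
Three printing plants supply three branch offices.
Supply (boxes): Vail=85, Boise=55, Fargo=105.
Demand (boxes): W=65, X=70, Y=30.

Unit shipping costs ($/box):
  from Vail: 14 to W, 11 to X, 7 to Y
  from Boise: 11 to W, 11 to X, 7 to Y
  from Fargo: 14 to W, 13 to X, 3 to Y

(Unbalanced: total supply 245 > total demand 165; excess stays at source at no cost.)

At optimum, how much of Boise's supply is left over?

0

An optimal plan:
  Vail→X: 70 × $11 = $770
  Boise→W: 55 × $11 = $605
  Fargo→W: 10 × $14 = $140
  Fargo→Y: 30 × $3 = $90
Total cost = $1605.
Boise ships 55 of its 55, leaving 0.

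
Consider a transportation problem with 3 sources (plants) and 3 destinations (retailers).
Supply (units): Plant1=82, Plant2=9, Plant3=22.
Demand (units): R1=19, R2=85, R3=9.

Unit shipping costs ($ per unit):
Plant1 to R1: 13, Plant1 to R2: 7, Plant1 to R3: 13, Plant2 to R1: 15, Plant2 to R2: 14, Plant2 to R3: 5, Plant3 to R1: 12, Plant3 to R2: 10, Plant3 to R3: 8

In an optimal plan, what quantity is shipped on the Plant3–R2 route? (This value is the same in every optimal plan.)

3

Solving gives:
  Plant1->R2: 82 × $7 = $574
  Plant2->R3: 9 × $5 = $45
  Plant3->R1: 19 × $12 = $228
  Plant3->R2: 3 × $10 = $30
Total cost = $877.
So Plant3→R2 carries 3 units.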